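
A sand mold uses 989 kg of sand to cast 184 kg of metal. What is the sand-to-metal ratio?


Formula: Sand-to-Metal Ratio = W_sand / W_metal
Ratio = 989 kg / 184 kg = 5.3750

Answer: 5.3750


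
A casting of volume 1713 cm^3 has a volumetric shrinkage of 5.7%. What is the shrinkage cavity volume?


Formula: V_shrink = V_casting * shrinkage_pct / 100
V_shrink = 1713 cm^3 * 5.7 / 100 = 97.6410 cm^3

Final answer: 97.6410 cm^3


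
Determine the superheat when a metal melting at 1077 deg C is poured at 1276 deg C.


Formula: Superheat = T_pour - T_melt
Superheat = 1276 - 1077 = 199 deg C

Answer: 199 deg C


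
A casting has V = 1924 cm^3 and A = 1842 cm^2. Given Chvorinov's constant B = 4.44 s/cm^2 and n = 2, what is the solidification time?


Formula: t_s = B * (V/A)^n  (Chvorinov's rule, n=2)
Modulus M = V/A = 1924/1842 = 1.044517 cm
M^2 = 1.044517^2 = 1.091016 cm^2
t_s = 4.44 * 1.091016 = 4.8441 s

Answer: 4.8441 s


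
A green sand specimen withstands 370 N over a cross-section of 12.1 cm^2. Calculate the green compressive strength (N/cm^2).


Formula: Compressive Strength = Force / Area
Strength = 370 N / 12.1 cm^2 = 30.5785 N/cm^2

Final answer: 30.5785 N/cm^2


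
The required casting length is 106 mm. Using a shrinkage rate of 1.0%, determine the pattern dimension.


Formula: L_pattern = L_casting * (1 + shrinkage_rate/100)
Shrinkage factor = 1 + 1.0/100 = 1.01
L_pattern = 106 mm * 1.01 = 107.0600 mm

Answer: 107.0600 mm


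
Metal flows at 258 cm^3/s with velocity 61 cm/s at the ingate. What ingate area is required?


Formula: A_ingate = Q / v  (continuity equation)
A = 258 cm^3/s / 61 cm/s = 4.2295 cm^2

Final answer: 4.2295 cm^2


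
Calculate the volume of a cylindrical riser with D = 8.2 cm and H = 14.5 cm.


Formula: V = pi * (D/2)^2 * H  (cylinder volume)
Radius = D/2 = 8.2/2 = 4.1 cm
V = pi * 4.1^2 * 14.5 = 765.7475 cm^3

765.7475 cm^3


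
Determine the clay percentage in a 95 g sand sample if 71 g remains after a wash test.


Formula: Clay% = (W_total - W_washed) / W_total * 100
Clay mass = 95 - 71 = 24 g
Clay% = 24 / 95 * 100 = 25.2632%


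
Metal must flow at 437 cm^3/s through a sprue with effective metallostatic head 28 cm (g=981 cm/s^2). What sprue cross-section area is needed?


Formula: v = sqrt(2*g*h), A = Q/v
Velocity: v = sqrt(2 * 981 * 28) = sqrt(54936) = 234.3843 cm/s
Sprue area: A = Q / v = 437 / 234.3843 = 1.8645 cm^2

1.8645 cm^2


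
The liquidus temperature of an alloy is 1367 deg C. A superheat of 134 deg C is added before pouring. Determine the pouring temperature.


Formula: T_pour = T_melt + Superheat
T_pour = 1367 + 134 = 1501 deg C

Final answer: 1501 deg C


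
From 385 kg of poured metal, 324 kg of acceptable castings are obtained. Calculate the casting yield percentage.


Formula: Casting Yield = (W_good / W_total) * 100
Yield = (324 kg / 385 kg) * 100 = 84.1558%


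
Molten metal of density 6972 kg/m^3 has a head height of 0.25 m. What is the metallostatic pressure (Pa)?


Formula: P = rho * g * h
rho * g = 6972 * 9.81 = 68395.32 N/m^3
P = 68395.32 * 0.25 = 17098.8300 Pa


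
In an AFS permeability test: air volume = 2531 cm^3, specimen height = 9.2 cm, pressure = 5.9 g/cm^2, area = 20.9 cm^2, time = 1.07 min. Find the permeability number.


Formula: Permeability Number P = (V * H) / (p * A * t)
Numerator: V * H = 2531 * 9.2 = 23285.2
Denominator: p * A * t = 5.9 * 20.9 * 1.07 = 131.9417
P = 23285.2 / 131.9417 = 176.4810

176.4810


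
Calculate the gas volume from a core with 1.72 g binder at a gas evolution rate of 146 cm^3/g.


Formula: V_gas = W_binder * gas_evolution_rate
V = 1.72 g * 146 cm^3/g = 251.1200 cm^3

Final answer: 251.1200 cm^3


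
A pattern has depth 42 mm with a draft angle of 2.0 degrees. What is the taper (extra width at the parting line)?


Formula: taper = depth * tan(draft_angle)
tan(2.0 deg) = 0.0349208
taper = 42 mm * 0.0349208 = 1.4667 mm

1.4667 mm


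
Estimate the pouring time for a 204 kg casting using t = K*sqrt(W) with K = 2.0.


Formula: t = K * sqrt(W)
sqrt(W) = sqrt(204) = 14.28286
t = 2.0 * 14.28286 = 28.5657 s

28.5657 s


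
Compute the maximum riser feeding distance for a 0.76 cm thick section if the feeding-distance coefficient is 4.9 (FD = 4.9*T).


Formula: FD = 4.9 * T  (riser feeding-distance rule)
FD = 4.9 * 0.76 cm = 3.7240 cm


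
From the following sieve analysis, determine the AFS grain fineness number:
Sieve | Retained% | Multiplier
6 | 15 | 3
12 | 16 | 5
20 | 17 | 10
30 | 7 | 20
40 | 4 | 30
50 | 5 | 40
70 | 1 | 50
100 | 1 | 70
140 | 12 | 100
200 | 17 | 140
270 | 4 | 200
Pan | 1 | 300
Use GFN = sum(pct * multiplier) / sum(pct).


Formula: GFN = sum(pct * multiplier) / sum(pct)
sum(pct * multiplier) = 5555
sum(pct) = 100
GFN = 5555 / 100 = 55.55


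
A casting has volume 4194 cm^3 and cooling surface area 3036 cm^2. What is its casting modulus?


Formula: Casting Modulus M = V / A
M = 4194 cm^3 / 3036 cm^2 = 1.3814 cm

1.3814 cm


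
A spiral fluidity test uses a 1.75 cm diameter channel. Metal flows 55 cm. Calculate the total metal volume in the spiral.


Formula: V = pi * (d/2)^2 * L  (cylinder volume)
Radius = 1.75/2 = 0.875 cm
V = pi * 0.875^2 * 55 = 132.2905 cm^3

Final answer: 132.2905 cm^3


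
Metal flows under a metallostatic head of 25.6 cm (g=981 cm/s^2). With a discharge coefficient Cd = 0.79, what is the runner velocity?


Formula: v = Cd * sqrt(2 * g * h)  (Torricelli with discharge coefficient)
2*g*h = 2 * 981 * 25.6 = 50227.2 cm^2/s^2
sqrt(50227.2) = 224.11426 cm/s
v = 0.79 * 224.11426 = 177.0503 cm/s


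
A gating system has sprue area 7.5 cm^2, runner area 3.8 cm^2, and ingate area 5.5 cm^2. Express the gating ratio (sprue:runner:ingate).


Sprue:Runner:Ingate = 1 : 3.8/7.5 : 5.5/7.5 = 1:0.51:0.73

Final answer: 1:0.51:0.73


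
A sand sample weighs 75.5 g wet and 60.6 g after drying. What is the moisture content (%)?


Formula: MC = (W_wet - W_dry) / W_wet * 100
Water mass = 75.5 - 60.6 = 14.9 g
MC = 14.9 / 75.5 * 100 = 19.7351%

19.7351%


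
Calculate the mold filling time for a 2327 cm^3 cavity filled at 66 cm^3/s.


Formula: t_fill = V_mold / Q_flow
t = 2327 cm^3 / 66 cm^3/s = 35.2576 s

Answer: 35.2576 s


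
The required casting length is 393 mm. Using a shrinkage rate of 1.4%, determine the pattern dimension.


Formula: L_pattern = L_casting * (1 + shrinkage_rate/100)
Shrinkage factor = 1 + 1.4/100 = 1.014
L_pattern = 393 mm * 1.014 = 398.5020 mm

Final answer: 398.5020 mm


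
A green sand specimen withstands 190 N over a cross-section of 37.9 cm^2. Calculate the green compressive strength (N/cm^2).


Formula: Compressive Strength = Force / Area
Strength = 190 N / 37.9 cm^2 = 5.0132 N/cm^2

Final answer: 5.0132 N/cm^2


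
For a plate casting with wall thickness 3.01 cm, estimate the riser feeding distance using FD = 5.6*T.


Formula: FD = 5.6 * T  (riser feeding-distance rule)
FD = 5.6 * 3.01 cm = 16.8560 cm


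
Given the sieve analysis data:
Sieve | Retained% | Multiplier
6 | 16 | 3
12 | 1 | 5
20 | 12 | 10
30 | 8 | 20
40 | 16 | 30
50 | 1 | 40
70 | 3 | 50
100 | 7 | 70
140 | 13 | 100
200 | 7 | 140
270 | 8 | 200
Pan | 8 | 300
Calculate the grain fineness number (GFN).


Formula: GFN = sum(pct * multiplier) / sum(pct)
sum(pct * multiplier) = 7773
sum(pct) = 100
GFN = 7773 / 100 = 77.73

77.73


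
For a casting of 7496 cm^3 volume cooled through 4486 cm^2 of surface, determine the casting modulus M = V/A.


Formula: Casting Modulus M = V / A
M = 7496 cm^3 / 4486 cm^2 = 1.6710 cm

Answer: 1.6710 cm


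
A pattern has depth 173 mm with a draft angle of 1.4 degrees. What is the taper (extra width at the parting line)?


Formula: taper = depth * tan(draft_angle)
tan(1.4 deg) = 0.0244395
taper = 173 mm * 0.0244395 = 4.2280 mm

4.2280 mm


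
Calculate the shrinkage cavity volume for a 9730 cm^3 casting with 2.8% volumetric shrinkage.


Formula: V_shrink = V_casting * shrinkage_pct / 100
V_shrink = 9730 cm^3 * 2.8 / 100 = 272.4400 cm^3

272.4400 cm^3


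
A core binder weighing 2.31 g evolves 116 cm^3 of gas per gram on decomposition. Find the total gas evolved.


Formula: V_gas = W_binder * gas_evolution_rate
V = 2.31 g * 116 cm^3/g = 267.9600 cm^3

Answer: 267.9600 cm^3


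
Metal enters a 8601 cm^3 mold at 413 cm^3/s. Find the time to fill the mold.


Formula: t_fill = V_mold / Q_flow
t = 8601 cm^3 / 413 cm^3/s = 20.8257 s

20.8257 s


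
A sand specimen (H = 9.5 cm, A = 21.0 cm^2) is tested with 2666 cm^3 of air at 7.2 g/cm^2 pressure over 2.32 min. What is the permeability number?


Formula: Permeability Number P = (V * H) / (p * A * t)
Numerator: V * H = 2666 * 9.5 = 25327.0
Denominator: p * A * t = 7.2 * 21.0 * 2.32 = 350.784
P = 25327.0 / 350.784 = 72.2011

Answer: 72.2011


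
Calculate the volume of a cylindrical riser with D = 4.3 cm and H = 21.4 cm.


Formula: V = pi * (D/2)^2 * H  (cylinder volume)
Radius = D/2 = 4.3/2 = 2.15 cm
V = pi * 2.15^2 * 21.4 = 310.7711 cm^3

Answer: 310.7711 cm^3


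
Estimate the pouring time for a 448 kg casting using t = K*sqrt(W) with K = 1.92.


Formula: t = K * sqrt(W)
sqrt(W) = sqrt(448) = 21.16601
t = 1.92 * 21.16601 = 40.6387 s


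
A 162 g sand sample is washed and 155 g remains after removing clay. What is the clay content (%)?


Formula: Clay% = (W_total - W_washed) / W_total * 100
Clay mass = 162 - 155 = 7 g
Clay% = 7 / 162 * 100 = 4.3210%


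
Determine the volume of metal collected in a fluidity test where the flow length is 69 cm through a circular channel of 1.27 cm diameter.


Formula: V = pi * (d/2)^2 * L  (cylinder volume)
Radius = 1.27/2 = 0.635 cm
V = pi * 0.635^2 * 69 = 87.4070 cm^3

Answer: 87.4070 cm^3


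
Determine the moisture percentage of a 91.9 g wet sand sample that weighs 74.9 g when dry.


Formula: MC = (W_wet - W_dry) / W_wet * 100
Water mass = 91.9 - 74.9 = 17.0 g
MC = 17.0 / 91.9 * 100 = 18.4984%

Answer: 18.4984%


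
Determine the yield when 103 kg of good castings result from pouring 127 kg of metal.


Formula: Casting Yield = (W_good / W_total) * 100
Yield = (103 kg / 127 kg) * 100 = 81.1024%

Answer: 81.1024%


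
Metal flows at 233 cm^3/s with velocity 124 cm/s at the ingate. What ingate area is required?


Formula: A_ingate = Q / v  (continuity equation)
A = 233 cm^3/s / 124 cm/s = 1.8790 cm^2

Final answer: 1.8790 cm^2


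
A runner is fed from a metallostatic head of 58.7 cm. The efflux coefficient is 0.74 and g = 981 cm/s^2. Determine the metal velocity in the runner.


Formula: v = Cd * sqrt(2 * g * h)  (Torricelli with discharge coefficient)
2*g*h = 2 * 981 * 58.7 = 115169.4 cm^2/s^2
sqrt(115169.4) = 339.36617 cm/s
v = 0.74 * 339.36617 = 251.1310 cm/s


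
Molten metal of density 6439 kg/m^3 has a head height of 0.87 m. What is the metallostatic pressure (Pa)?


Formula: P = rho * g * h
rho * g = 6439 * 9.81 = 63166.59 N/m^3
P = 63166.59 * 0.87 = 54954.9333 Pa

Answer: 54954.9333 Pa


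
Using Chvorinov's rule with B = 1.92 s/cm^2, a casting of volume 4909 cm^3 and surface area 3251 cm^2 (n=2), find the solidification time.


Formula: t_s = B * (V/A)^n  (Chvorinov's rule, n=2)
Modulus M = V/A = 4909/3251 = 1.509997 cm
M^2 = 1.509997^2 = 2.280091 cm^2
t_s = 1.92 * 2.280091 = 4.3778 s

4.3778 s


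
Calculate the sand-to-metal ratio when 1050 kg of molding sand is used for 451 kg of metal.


Formula: Sand-to-Metal Ratio = W_sand / W_metal
Ratio = 1050 kg / 451 kg = 2.3282

2.3282


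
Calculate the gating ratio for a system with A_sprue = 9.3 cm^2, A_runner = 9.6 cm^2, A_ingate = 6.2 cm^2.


Sprue:Runner:Ingate = 1 : 9.6/9.3 : 6.2/9.3 = 1:1.03:0.67

Final answer: 1:1.03:0.67


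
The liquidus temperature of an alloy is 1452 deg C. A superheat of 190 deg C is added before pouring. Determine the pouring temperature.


Formula: T_pour = T_melt + Superheat
T_pour = 1452 + 190 = 1642 deg C

Answer: 1642 deg C


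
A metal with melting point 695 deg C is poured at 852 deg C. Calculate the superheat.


Formula: Superheat = T_pour - T_melt
Superheat = 852 - 695 = 157 deg C

157 deg C


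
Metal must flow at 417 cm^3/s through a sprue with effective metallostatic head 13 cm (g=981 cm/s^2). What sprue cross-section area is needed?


Formula: v = sqrt(2*g*h), A = Q/v
Velocity: v = sqrt(2 * 981 * 13) = sqrt(25506) = 159.7060 cm/s
Sprue area: A = Q / v = 417 / 159.7060 = 2.6110 cm^2

2.6110 cm^2


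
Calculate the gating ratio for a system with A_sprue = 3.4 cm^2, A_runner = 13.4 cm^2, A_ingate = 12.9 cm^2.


Sprue:Runner:Ingate = 1 : 13.4/3.4 : 12.9/3.4 = 1:3.94:3.79


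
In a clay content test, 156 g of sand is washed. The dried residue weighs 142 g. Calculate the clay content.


Formula: Clay% = (W_total - W_washed) / W_total * 100
Clay mass = 156 - 142 = 14 g
Clay% = 14 / 156 * 100 = 8.9744%

Answer: 8.9744%


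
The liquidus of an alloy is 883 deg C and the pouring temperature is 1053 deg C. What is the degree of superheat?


Formula: Superheat = T_pour - T_melt
Superheat = 1053 - 883 = 170 deg C

Final answer: 170 deg C


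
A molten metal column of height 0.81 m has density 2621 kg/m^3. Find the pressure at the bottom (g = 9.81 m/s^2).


Formula: P = rho * g * h
rho * g = 2621 * 9.81 = 25712.01 N/m^3
P = 25712.01 * 0.81 = 20826.7281 Pa

20826.7281 Pa


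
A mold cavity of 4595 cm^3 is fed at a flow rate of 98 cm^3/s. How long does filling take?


Formula: t_fill = V_mold / Q_flow
t = 4595 cm^3 / 98 cm^3/s = 46.8878 s

Final answer: 46.8878 s


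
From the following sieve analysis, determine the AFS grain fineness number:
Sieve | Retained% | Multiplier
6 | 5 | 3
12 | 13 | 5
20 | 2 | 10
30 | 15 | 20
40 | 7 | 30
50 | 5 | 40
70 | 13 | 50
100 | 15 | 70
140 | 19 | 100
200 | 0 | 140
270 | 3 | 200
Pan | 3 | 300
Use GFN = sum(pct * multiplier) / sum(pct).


Formula: GFN = sum(pct * multiplier) / sum(pct)
sum(pct * multiplier) = 5910
sum(pct) = 100
GFN = 5910 / 100 = 59.10

Final answer: 59.10


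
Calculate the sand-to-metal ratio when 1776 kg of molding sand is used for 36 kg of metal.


Formula: Sand-to-Metal Ratio = W_sand / W_metal
Ratio = 1776 kg / 36 kg = 49.3333


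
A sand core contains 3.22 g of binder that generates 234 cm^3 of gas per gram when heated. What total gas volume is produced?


Formula: V_gas = W_binder * gas_evolution_rate
V = 3.22 g * 234 cm^3/g = 753.4800 cm^3


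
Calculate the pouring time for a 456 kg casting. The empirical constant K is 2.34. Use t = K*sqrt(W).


Formula: t = K * sqrt(W)
sqrt(W) = sqrt(456) = 21.35416
t = 2.34 * 21.35416 = 49.9687 s

49.9687 s


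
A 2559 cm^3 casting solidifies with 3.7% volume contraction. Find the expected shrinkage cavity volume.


Formula: V_shrink = V_casting * shrinkage_pct / 100
V_shrink = 2559 cm^3 * 3.7 / 100 = 94.6830 cm^3

94.6830 cm^3


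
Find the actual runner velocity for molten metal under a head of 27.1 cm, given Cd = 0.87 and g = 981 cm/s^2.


Formula: v = Cd * sqrt(2 * g * h)  (Torricelli with discharge coefficient)
2*g*h = 2 * 981 * 27.1 = 53170.2 cm^2/s^2
sqrt(53170.2) = 230.58664 cm/s
v = 0.87 * 230.58664 = 200.6104 cm/s

Final answer: 200.6104 cm/s


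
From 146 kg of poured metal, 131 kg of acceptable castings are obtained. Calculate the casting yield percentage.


Formula: Casting Yield = (W_good / W_total) * 100
Yield = (131 kg / 146 kg) * 100 = 89.7260%

Final answer: 89.7260%


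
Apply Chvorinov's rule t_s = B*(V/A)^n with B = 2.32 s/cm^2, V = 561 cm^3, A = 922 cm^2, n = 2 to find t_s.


Formula: t_s = B * (V/A)^n  (Chvorinov's rule, n=2)
Modulus M = V/A = 561/922 = 0.608460 cm
M^2 = 0.608460^2 = 0.370224 cm^2
t_s = 2.32 * 0.370224 = 0.8589 s

0.8589 s


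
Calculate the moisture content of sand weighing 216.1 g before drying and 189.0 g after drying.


Formula: MC = (W_wet - W_dry) / W_wet * 100
Water mass = 216.1 - 189.0 = 27.1 g
MC = 27.1 / 216.1 * 100 = 12.5405%

Answer: 12.5405%


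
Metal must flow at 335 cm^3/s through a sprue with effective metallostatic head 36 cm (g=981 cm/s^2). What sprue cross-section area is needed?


Formula: v = sqrt(2*g*h), A = Q/v
Velocity: v = sqrt(2 * 981 * 36) = sqrt(70632) = 265.7668 cm/s
Sprue area: A = Q / v = 335 / 265.7668 = 1.2605 cm^2

Answer: 1.2605 cm^2


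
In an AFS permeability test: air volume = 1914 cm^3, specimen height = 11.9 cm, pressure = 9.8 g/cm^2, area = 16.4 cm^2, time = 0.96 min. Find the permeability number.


Formula: Permeability Number P = (V * H) / (p * A * t)
Numerator: V * H = 1914 * 11.9 = 22776.6
Denominator: p * A * t = 9.8 * 16.4 * 0.96 = 154.2912
P = 22776.6 / 154.2912 = 147.6209

Final answer: 147.6209


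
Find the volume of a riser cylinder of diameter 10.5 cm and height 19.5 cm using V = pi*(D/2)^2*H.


Formula: V = pi * (D/2)^2 * H  (cylinder volume)
Radius = D/2 = 10.5/2 = 5.25 cm
V = pi * 5.25^2 * 19.5 = 1688.5079 cm^3

1688.5079 cm^3


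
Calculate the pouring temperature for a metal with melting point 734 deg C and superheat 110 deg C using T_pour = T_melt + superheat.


Formula: T_pour = T_melt + Superheat
T_pour = 734 + 110 = 844 deg C

Final answer: 844 deg C


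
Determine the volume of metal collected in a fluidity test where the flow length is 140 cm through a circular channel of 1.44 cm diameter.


Formula: V = pi * (d/2)^2 * L  (cylinder volume)
Radius = 1.44/2 = 0.72 cm
V = pi * 0.72^2 * 140 = 228.0042 cm^3


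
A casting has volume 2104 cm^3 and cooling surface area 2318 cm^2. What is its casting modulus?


Formula: Casting Modulus M = V / A
M = 2104 cm^3 / 2318 cm^2 = 0.9077 cm

0.9077 cm


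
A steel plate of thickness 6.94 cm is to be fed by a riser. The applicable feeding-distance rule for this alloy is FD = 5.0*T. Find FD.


Formula: FD = 5.0 * T  (riser feeding-distance rule)
FD = 5.0 * 6.94 cm = 34.7000 cm


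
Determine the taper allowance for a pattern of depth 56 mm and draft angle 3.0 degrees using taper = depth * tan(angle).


Formula: taper = depth * tan(draft_angle)
tan(3.0 deg) = 0.0524078
taper = 56 mm * 0.0524078 = 2.9348 mm


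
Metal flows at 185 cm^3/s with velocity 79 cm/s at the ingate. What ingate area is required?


Formula: A_ingate = Q / v  (continuity equation)
A = 185 cm^3/s / 79 cm/s = 2.3418 cm^2

Answer: 2.3418 cm^2


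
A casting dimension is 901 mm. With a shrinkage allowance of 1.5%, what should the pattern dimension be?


Formula: L_pattern = L_casting * (1 + shrinkage_rate/100)
Shrinkage factor = 1 + 1.5/100 = 1.015
L_pattern = 901 mm * 1.015 = 914.5150 mm

Final answer: 914.5150 mm


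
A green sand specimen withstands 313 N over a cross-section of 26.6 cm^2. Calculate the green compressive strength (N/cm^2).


Formula: Compressive Strength = Force / Area
Strength = 313 N / 26.6 cm^2 = 11.7669 N/cm^2

11.7669 N/cm^2


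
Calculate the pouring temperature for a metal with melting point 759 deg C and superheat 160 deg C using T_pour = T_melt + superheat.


Formula: T_pour = T_melt + Superheat
T_pour = 759 + 160 = 919 deg C


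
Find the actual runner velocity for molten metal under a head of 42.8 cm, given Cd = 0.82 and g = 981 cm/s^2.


Formula: v = Cd * sqrt(2 * g * h)  (Torricelli with discharge coefficient)
2*g*h = 2 * 981 * 42.8 = 83973.6 cm^2/s^2
sqrt(83973.6) = 289.78199 cm/s
v = 0.82 * 289.78199 = 237.6212 cm/s

Answer: 237.6212 cm/s


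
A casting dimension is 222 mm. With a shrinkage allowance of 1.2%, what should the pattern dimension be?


Formula: L_pattern = L_casting * (1 + shrinkage_rate/100)
Shrinkage factor = 1 + 1.2/100 = 1.012
L_pattern = 222 mm * 1.012 = 224.6640 mm

224.6640 mm


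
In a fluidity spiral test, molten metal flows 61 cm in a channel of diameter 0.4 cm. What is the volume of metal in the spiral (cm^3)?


Formula: V = pi * (d/2)^2 * L  (cylinder volume)
Radius = 0.4/2 = 0.2 cm
V = pi * 0.2^2 * 61 = 7.6655 cm^3

Answer: 7.6655 cm^3


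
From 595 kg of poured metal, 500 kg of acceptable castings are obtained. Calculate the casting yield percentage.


Formula: Casting Yield = (W_good / W_total) * 100
Yield = (500 kg / 595 kg) * 100 = 84.0336%


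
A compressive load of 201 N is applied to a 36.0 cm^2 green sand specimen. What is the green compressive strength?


Formula: Compressive Strength = Force / Area
Strength = 201 N / 36.0 cm^2 = 5.5833 N/cm^2

Answer: 5.5833 N/cm^2


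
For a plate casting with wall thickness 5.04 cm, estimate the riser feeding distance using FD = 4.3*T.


Formula: FD = 4.3 * T  (riser feeding-distance rule)
FD = 4.3 * 5.04 cm = 21.6720 cm

Final answer: 21.6720 cm


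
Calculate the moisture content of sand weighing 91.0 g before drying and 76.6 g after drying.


Formula: MC = (W_wet - W_dry) / W_wet * 100
Water mass = 91.0 - 76.6 = 14.4 g
MC = 14.4 / 91.0 * 100 = 15.8242%


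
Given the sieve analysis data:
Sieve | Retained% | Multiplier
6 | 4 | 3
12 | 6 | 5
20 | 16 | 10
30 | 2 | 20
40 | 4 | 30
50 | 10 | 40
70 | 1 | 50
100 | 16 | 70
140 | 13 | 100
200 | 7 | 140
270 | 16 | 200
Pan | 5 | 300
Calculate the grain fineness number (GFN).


Formula: GFN = sum(pct * multiplier) / sum(pct)
sum(pct * multiplier) = 8912
sum(pct) = 100
GFN = 8912 / 100 = 89.12

89.12


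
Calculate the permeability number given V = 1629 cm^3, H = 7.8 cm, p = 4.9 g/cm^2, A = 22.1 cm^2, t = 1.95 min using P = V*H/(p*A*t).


Formula: Permeability Number P = (V * H) / (p * A * t)
Numerator: V * H = 1629 * 7.8 = 12706.2
Denominator: p * A * t = 4.9 * 22.1 * 1.95 = 211.1655
P = 12706.2 / 211.1655 = 60.1718


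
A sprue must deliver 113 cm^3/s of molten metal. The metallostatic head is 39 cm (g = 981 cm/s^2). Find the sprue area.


Formula: v = sqrt(2*g*h), A = Q/v
Velocity: v = sqrt(2 * 981 * 39) = sqrt(76518) = 276.6189 cm/s
Sprue area: A = Q / v = 113 / 276.6189 = 0.4085 cm^2

Final answer: 0.4085 cm^2


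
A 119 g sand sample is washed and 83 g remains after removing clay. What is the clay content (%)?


Formula: Clay% = (W_total - W_washed) / W_total * 100
Clay mass = 119 - 83 = 36 g
Clay% = 36 / 119 * 100 = 30.2521%

Answer: 30.2521%


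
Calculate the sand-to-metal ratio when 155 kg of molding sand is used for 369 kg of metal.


Formula: Sand-to-Metal Ratio = W_sand / W_metal
Ratio = 155 kg / 369 kg = 0.4201

Final answer: 0.4201


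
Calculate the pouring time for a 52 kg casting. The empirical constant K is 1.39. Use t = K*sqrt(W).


Formula: t = K * sqrt(W)
sqrt(W) = sqrt(52) = 7.21110
t = 1.39 * 7.21110 = 10.0234 s

10.0234 s


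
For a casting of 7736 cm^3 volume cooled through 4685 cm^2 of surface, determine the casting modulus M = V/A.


Formula: Casting Modulus M = V / A
M = 7736 cm^3 / 4685 cm^2 = 1.6512 cm


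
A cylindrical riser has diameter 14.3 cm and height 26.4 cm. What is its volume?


Formula: V = pi * (D/2)^2 * H  (cylinder volume)
Radius = D/2 = 14.3/2 = 7.15 cm
V = pi * 7.15^2 * 26.4 = 4240.0003 cm^3

4240.0003 cm^3


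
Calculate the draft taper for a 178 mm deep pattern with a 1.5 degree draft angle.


Formula: taper = depth * tan(draft_angle)
tan(1.5 deg) = 0.0261859
taper = 178 mm * 0.0261859 = 4.6611 mm

Final answer: 4.6611 mm


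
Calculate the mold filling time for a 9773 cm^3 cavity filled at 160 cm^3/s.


Formula: t_fill = V_mold / Q_flow
t = 9773 cm^3 / 160 cm^3/s = 61.0812 s

Final answer: 61.0812 s


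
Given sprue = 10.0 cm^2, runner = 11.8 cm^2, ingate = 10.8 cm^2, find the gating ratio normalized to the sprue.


Sprue:Runner:Ingate = 1 : 11.8/10.0 : 10.8/10.0 = 1:1.18:1.08

Final answer: 1:1.18:1.08


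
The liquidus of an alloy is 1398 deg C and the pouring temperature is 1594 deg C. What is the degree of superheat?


Formula: Superheat = T_pour - T_melt
Superheat = 1594 - 1398 = 196 deg C

Answer: 196 deg C


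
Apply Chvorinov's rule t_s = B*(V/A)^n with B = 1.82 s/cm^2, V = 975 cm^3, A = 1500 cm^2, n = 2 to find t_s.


Formula: t_s = B * (V/A)^n  (Chvorinov's rule, n=2)
Modulus M = V/A = 975/1500 = 0.650000 cm
M^2 = 0.650000^2 = 0.422500 cm^2
t_s = 1.82 * 0.422500 = 0.7690 s

0.7690 s


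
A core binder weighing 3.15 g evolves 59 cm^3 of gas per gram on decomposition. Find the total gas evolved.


Formula: V_gas = W_binder * gas_evolution_rate
V = 3.15 g * 59 cm^3/g = 185.8500 cm^3

185.8500 cm^3


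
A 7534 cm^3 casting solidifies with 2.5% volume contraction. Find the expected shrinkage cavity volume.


Formula: V_shrink = V_casting * shrinkage_pct / 100
V_shrink = 7534 cm^3 * 2.5 / 100 = 188.3500 cm^3

188.3500 cm^3


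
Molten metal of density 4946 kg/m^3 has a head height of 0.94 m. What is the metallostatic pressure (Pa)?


Formula: P = rho * g * h
rho * g = 4946 * 9.81 = 48520.26 N/m^3
P = 48520.26 * 0.94 = 45609.0444 Pa

Final answer: 45609.0444 Pa


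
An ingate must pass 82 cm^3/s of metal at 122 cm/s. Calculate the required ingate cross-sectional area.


Formula: A_ingate = Q / v  (continuity equation)
A = 82 cm^3/s / 122 cm/s = 0.6721 cm^2

Answer: 0.6721 cm^2


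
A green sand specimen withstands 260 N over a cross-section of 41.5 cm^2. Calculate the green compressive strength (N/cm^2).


Formula: Compressive Strength = Force / Area
Strength = 260 N / 41.5 cm^2 = 6.2651 N/cm^2

6.2651 N/cm^2


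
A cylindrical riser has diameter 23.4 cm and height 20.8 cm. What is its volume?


Formula: V = pi * (D/2)^2 * H  (cylinder volume)
Radius = D/2 = 23.4/2 = 11.7 cm
V = pi * 11.7^2 * 20.8 = 8945.0945 cm^3

Final answer: 8945.0945 cm^3


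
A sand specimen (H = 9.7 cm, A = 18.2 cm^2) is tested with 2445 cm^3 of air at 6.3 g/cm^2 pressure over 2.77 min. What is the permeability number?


Formula: Permeability Number P = (V * H) / (p * A * t)
Numerator: V * H = 2445 * 9.7 = 23716.5
Denominator: p * A * t = 6.3 * 18.2 * 2.77 = 317.6082
P = 23716.5 / 317.6082 = 74.6722


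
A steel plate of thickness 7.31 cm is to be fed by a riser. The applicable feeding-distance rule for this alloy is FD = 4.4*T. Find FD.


Formula: FD = 4.4 * T  (riser feeding-distance rule)
FD = 4.4 * 7.31 cm = 32.1640 cm

Final answer: 32.1640 cm


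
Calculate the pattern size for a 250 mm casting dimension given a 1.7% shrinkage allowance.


Formula: L_pattern = L_casting * (1 + shrinkage_rate/100)
Shrinkage factor = 1 + 1.7/100 = 1.017
L_pattern = 250 mm * 1.017 = 254.2500 mm


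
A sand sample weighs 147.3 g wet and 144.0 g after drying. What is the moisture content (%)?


Formula: MC = (W_wet - W_dry) / W_wet * 100
Water mass = 147.3 - 144.0 = 3.3 g
MC = 3.3 / 147.3 * 100 = 2.2403%

2.2403%


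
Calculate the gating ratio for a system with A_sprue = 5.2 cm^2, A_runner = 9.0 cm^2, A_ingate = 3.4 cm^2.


Sprue:Runner:Ingate = 1 : 9.0/5.2 : 3.4/5.2 = 1:1.73:0.65

Answer: 1:1.73:0.65


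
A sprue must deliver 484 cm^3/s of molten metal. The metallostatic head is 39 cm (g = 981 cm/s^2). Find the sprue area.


Formula: v = sqrt(2*g*h), A = Q/v
Velocity: v = sqrt(2 * 981 * 39) = sqrt(76518) = 276.6189 cm/s
Sprue area: A = Q / v = 484 / 276.6189 = 1.7497 cm^2

Answer: 1.7497 cm^2


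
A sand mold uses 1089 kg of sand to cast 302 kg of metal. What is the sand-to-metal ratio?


Formula: Sand-to-Metal Ratio = W_sand / W_metal
Ratio = 1089 kg / 302 kg = 3.6060

Final answer: 3.6060


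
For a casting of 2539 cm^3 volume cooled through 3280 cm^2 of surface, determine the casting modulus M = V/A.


Formula: Casting Modulus M = V / A
M = 2539 cm^3 / 3280 cm^2 = 0.7741 cm

0.7741 cm


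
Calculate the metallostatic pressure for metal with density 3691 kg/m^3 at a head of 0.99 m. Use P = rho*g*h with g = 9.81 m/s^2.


Formula: P = rho * g * h
rho * g = 3691 * 9.81 = 36208.71 N/m^3
P = 36208.71 * 0.99 = 35846.6229 Pa

Final answer: 35846.6229 Pa


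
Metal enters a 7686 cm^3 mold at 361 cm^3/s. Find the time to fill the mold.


Formula: t_fill = V_mold / Q_flow
t = 7686 cm^3 / 361 cm^3/s = 21.2909 s


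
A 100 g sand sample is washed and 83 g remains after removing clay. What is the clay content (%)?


Formula: Clay% = (W_total - W_washed) / W_total * 100
Clay mass = 100 - 83 = 17 g
Clay% = 17 / 100 * 100 = 17.0000%

Final answer: 17.0000%


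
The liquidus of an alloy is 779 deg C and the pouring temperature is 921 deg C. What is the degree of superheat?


Formula: Superheat = T_pour - T_melt
Superheat = 921 - 779 = 142 deg C


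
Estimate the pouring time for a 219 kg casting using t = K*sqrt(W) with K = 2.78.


Formula: t = K * sqrt(W)
sqrt(W) = sqrt(219) = 14.79865
t = 2.78 * 14.79865 = 41.1402 s


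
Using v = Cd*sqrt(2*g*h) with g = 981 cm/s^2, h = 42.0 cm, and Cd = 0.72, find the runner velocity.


Formula: v = Cd * sqrt(2 * g * h)  (Torricelli with discharge coefficient)
2*g*h = 2 * 981 * 42.0 = 82404.0 cm^2/s^2
sqrt(82404.0) = 287.06097 cm/s
v = 0.72 * 287.06097 = 206.6839 cm/s

Final answer: 206.6839 cm/s


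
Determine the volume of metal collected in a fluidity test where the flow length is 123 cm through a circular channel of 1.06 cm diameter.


Formula: V = pi * (d/2)^2 * L  (cylinder volume)
Radius = 1.06/2 = 0.53 cm
V = pi * 0.53^2 * 123 = 108.5442 cm^3

108.5442 cm^3


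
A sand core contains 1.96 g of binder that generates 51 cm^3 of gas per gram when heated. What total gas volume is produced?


Formula: V_gas = W_binder * gas_evolution_rate
V = 1.96 g * 51 cm^3/g = 99.9600 cm^3

99.9600 cm^3


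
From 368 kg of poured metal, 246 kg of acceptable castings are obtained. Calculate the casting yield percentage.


Formula: Casting Yield = (W_good / W_total) * 100
Yield = (246 kg / 368 kg) * 100 = 66.8478%


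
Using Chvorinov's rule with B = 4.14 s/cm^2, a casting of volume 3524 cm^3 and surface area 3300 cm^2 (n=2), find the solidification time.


Formula: t_s = B * (V/A)^n  (Chvorinov's rule, n=2)
Modulus M = V/A = 3524/3300 = 1.067879 cm
M^2 = 1.067879^2 = 1.140366 cm^2
t_s = 4.14 * 1.140366 = 4.7211 s

Final answer: 4.7211 s


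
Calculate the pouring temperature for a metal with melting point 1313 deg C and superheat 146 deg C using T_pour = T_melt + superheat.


Formula: T_pour = T_melt + Superheat
T_pour = 1313 + 146 = 1459 deg C


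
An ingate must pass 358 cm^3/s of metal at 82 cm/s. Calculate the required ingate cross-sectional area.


Formula: A_ingate = Q / v  (continuity equation)
A = 358 cm^3/s / 82 cm/s = 4.3659 cm^2

4.3659 cm^2


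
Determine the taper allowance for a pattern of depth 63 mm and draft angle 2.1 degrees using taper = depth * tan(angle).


Formula: taper = depth * tan(draft_angle)
tan(2.1 deg) = 0.0366683
taper = 63 mm * 0.0366683 = 2.3101 mm

Final answer: 2.3101 mm


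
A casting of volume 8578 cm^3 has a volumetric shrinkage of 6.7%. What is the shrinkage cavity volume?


Formula: V_shrink = V_casting * shrinkage_pct / 100
V_shrink = 8578 cm^3 * 6.7 / 100 = 574.7260 cm^3

574.7260 cm^3


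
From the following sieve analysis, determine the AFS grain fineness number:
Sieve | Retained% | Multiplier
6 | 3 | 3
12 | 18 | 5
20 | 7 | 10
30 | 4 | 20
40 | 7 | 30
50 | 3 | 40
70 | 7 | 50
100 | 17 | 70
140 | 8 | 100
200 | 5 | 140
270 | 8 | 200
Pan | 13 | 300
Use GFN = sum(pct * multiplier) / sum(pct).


Formula: GFN = sum(pct * multiplier) / sum(pct)
sum(pct * multiplier) = 9119
sum(pct) = 100
GFN = 9119 / 100 = 91.19


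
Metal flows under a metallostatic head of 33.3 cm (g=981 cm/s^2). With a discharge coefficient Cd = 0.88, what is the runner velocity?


Formula: v = Cd * sqrt(2 * g * h)  (Torricelli with discharge coefficient)
2*g*h = 2 * 981 * 33.3 = 65334.6 cm^2/s^2
sqrt(65334.6) = 255.60634 cm/s
v = 0.88 * 255.60634 = 224.9336 cm/s


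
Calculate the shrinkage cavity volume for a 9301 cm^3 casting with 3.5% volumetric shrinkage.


Formula: V_shrink = V_casting * shrinkage_pct / 100
V_shrink = 9301 cm^3 * 3.5 / 100 = 325.5350 cm^3


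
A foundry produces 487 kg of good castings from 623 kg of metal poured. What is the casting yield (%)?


Formula: Casting Yield = (W_good / W_total) * 100
Yield = (487 kg / 623 kg) * 100 = 78.1701%

Final answer: 78.1701%


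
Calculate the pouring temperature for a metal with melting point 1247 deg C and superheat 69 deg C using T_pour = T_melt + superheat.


Formula: T_pour = T_melt + Superheat
T_pour = 1247 + 69 = 1316 deg C

Final answer: 1316 deg C


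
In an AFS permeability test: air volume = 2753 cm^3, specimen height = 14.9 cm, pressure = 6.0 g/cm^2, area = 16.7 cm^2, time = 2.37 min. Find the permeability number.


Formula: Permeability Number P = (V * H) / (p * A * t)
Numerator: V * H = 2753 * 14.9 = 41019.7
Denominator: p * A * t = 6.0 * 16.7 * 2.37 = 237.474
P = 41019.7 / 237.474 = 172.7334

Answer: 172.7334


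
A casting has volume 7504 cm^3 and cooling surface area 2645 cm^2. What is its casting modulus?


Formula: Casting Modulus M = V / A
M = 7504 cm^3 / 2645 cm^2 = 2.8371 cm

2.8371 cm


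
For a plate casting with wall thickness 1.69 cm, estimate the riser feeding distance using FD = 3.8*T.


Formula: FD = 3.8 * T  (riser feeding-distance rule)
FD = 3.8 * 1.69 cm = 6.4220 cm

Answer: 6.4220 cm


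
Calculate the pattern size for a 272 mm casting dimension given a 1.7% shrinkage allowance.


Formula: L_pattern = L_casting * (1 + shrinkage_rate/100)
Shrinkage factor = 1 + 1.7/100 = 1.017
L_pattern = 272 mm * 1.017 = 276.6240 mm

Final answer: 276.6240 mm


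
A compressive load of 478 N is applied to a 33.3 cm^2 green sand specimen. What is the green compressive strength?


Formula: Compressive Strength = Force / Area
Strength = 478 N / 33.3 cm^2 = 14.3544 N/cm^2

Final answer: 14.3544 N/cm^2


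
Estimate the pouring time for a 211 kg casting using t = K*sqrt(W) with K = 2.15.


Formula: t = K * sqrt(W)
sqrt(W) = sqrt(211) = 14.52584
t = 2.15 * 14.52584 = 31.2306 s

Answer: 31.2306 s


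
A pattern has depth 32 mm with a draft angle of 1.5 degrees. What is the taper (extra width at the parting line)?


Formula: taper = depth * tan(draft_angle)
tan(1.5 deg) = 0.0261859
taper = 32 mm * 0.0261859 = 0.8379 mm

0.8379 mm


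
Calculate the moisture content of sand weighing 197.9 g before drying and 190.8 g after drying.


Formula: MC = (W_wet - W_dry) / W_wet * 100
Water mass = 197.9 - 190.8 = 7.1 g
MC = 7.1 / 197.9 * 100 = 3.5877%


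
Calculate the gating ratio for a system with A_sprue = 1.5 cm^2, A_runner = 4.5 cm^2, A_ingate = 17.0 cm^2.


Sprue:Runner:Ingate = 1 : 4.5/1.5 : 17.0/1.5 = 1:3.00:11.33

Answer: 1:3.00:11.33


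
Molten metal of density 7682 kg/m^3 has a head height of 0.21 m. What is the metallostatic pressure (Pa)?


Formula: P = rho * g * h
rho * g = 7682 * 9.81 = 75360.42 N/m^3
P = 75360.42 * 0.21 = 15825.6882 Pa

Answer: 15825.6882 Pa


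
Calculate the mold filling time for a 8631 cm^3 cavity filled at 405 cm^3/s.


Formula: t_fill = V_mold / Q_flow
t = 8631 cm^3 / 405 cm^3/s = 21.3111 s

Final answer: 21.3111 s


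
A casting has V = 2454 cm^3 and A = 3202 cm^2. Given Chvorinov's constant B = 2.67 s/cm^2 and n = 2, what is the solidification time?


Formula: t_s = B * (V/A)^n  (Chvorinov's rule, n=2)
Modulus M = V/A = 2454/3202 = 0.766396 cm
M^2 = 0.766396^2 = 0.587363 cm^2
t_s = 2.67 * 0.587363 = 1.5683 s

Final answer: 1.5683 s


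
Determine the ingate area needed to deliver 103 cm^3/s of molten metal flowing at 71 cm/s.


Formula: A_ingate = Q / v  (continuity equation)
A = 103 cm^3/s / 71 cm/s = 1.4507 cm^2

1.4507 cm^2


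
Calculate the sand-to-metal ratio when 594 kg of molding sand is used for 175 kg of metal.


Formula: Sand-to-Metal Ratio = W_sand / W_metal
Ratio = 594 kg / 175 kg = 3.3943


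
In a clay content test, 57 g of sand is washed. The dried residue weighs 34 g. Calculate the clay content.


Formula: Clay% = (W_total - W_washed) / W_total * 100
Clay mass = 57 - 34 = 23 g
Clay% = 23 / 57 * 100 = 40.3509%

Final answer: 40.3509%


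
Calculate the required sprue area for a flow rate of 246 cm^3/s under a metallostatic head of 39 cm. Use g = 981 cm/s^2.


Formula: v = sqrt(2*g*h), A = Q/v
Velocity: v = sqrt(2 * 981 * 39) = sqrt(76518) = 276.6189 cm/s
Sprue area: A = Q / v = 246 / 276.6189 = 0.8893 cm^2


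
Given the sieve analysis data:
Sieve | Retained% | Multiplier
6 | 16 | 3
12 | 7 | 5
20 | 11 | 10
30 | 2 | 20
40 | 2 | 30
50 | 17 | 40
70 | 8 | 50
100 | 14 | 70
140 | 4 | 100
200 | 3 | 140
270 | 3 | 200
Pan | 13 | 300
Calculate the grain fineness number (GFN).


Formula: GFN = sum(pct * multiplier) / sum(pct)
sum(pct * multiplier) = 7673
sum(pct) = 100
GFN = 7673 / 100 = 76.73


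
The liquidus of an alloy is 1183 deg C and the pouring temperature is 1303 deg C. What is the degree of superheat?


Formula: Superheat = T_pour - T_melt
Superheat = 1303 - 1183 = 120 deg C

Answer: 120 deg C


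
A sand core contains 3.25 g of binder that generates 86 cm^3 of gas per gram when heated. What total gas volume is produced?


Formula: V_gas = W_binder * gas_evolution_rate
V = 3.25 g * 86 cm^3/g = 279.5000 cm^3

279.5000 cm^3


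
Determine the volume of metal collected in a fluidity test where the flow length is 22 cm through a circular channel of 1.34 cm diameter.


Formula: V = pi * (d/2)^2 * L  (cylinder volume)
Radius = 1.34/2 = 0.67 cm
V = pi * 0.67^2 * 22 = 31.0257 cm^3


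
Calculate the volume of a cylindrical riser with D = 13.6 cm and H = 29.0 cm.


Formula: V = pi * (D/2)^2 * H  (cylinder volume)
Radius = D/2 = 13.6/2 = 6.8 cm
V = pi * 6.8^2 * 29.0 = 4212.7501 cm^3

Final answer: 4212.7501 cm^3


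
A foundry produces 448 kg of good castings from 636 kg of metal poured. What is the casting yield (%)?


Formula: Casting Yield = (W_good / W_total) * 100
Yield = (448 kg / 636 kg) * 100 = 70.4403%

70.4403%


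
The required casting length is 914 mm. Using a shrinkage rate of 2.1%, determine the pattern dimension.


Formula: L_pattern = L_casting * (1 + shrinkage_rate/100)
Shrinkage factor = 1 + 2.1/100 = 1.021
L_pattern = 914 mm * 1.021 = 933.1940 mm

Answer: 933.1940 mm


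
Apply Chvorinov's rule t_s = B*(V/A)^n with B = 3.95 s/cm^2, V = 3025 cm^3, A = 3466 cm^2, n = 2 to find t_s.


Formula: t_s = B * (V/A)^n  (Chvorinov's rule, n=2)
Modulus M = V/A = 3025/3466 = 0.872764 cm
M^2 = 0.872764^2 = 0.761717 cm^2
t_s = 3.95 * 0.761717 = 3.0088 s


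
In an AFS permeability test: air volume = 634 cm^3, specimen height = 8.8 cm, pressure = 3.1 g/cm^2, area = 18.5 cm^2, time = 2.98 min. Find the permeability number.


Formula: Permeability Number P = (V * H) / (p * A * t)
Numerator: V * H = 634 * 8.8 = 5579.2
Denominator: p * A * t = 3.1 * 18.5 * 2.98 = 170.903
P = 5579.2 / 170.903 = 32.6454

Final answer: 32.6454


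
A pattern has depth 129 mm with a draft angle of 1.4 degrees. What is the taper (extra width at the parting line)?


Formula: taper = depth * tan(draft_angle)
tan(1.4 deg) = 0.0244395
taper = 129 mm * 0.0244395 = 3.1527 mm


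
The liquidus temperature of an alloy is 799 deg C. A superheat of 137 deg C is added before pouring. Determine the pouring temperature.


Formula: T_pour = T_melt + Superheat
T_pour = 799 + 137 = 936 deg C


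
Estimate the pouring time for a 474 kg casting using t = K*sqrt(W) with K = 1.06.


Formula: t = K * sqrt(W)
sqrt(W) = sqrt(474) = 21.77154
t = 1.06 * 21.77154 = 23.0778 s


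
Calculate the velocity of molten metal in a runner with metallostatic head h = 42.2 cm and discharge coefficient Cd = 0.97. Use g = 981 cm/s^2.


Formula: v = Cd * sqrt(2 * g * h)  (Torricelli with discharge coefficient)
2*g*h = 2 * 981 * 42.2 = 82796.4 cm^2/s^2
sqrt(82796.4) = 287.74364 cm/s
v = 0.97 * 287.74364 = 279.1113 cm/s

Answer: 279.1113 cm/s


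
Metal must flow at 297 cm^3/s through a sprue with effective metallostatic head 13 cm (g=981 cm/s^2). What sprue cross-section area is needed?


Formula: v = sqrt(2*g*h), A = Q/v
Velocity: v = sqrt(2 * 981 * 13) = sqrt(25506) = 159.7060 cm/s
Sprue area: A = Q / v = 297 / 159.7060 = 1.8597 cm^2

Final answer: 1.8597 cm^2
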